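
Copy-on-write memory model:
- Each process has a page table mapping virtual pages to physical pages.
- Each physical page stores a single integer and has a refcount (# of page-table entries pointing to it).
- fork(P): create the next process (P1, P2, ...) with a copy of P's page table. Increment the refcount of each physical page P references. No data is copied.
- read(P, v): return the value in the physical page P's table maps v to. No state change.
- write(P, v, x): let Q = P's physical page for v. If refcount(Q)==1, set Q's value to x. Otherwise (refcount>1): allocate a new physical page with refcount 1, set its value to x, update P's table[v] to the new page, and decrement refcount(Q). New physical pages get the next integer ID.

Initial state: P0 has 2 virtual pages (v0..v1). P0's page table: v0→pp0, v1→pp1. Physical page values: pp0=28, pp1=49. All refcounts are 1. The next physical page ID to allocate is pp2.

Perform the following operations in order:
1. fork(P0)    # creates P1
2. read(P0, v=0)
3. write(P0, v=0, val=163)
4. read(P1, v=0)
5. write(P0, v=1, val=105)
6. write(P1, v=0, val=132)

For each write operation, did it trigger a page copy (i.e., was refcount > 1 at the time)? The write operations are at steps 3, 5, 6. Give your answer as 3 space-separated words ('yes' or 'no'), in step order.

Op 1: fork(P0) -> P1. 2 ppages; refcounts: pp0:2 pp1:2
Op 2: read(P0, v0) -> 28. No state change.
Op 3: write(P0, v0, 163). refcount(pp0)=2>1 -> COPY to pp2. 3 ppages; refcounts: pp0:1 pp1:2 pp2:1
Op 4: read(P1, v0) -> 28. No state change.
Op 5: write(P0, v1, 105). refcount(pp1)=2>1 -> COPY to pp3. 4 ppages; refcounts: pp0:1 pp1:1 pp2:1 pp3:1
Op 6: write(P1, v0, 132). refcount(pp0)=1 -> write in place. 4 ppages; refcounts: pp0:1 pp1:1 pp2:1 pp3:1

yes yes no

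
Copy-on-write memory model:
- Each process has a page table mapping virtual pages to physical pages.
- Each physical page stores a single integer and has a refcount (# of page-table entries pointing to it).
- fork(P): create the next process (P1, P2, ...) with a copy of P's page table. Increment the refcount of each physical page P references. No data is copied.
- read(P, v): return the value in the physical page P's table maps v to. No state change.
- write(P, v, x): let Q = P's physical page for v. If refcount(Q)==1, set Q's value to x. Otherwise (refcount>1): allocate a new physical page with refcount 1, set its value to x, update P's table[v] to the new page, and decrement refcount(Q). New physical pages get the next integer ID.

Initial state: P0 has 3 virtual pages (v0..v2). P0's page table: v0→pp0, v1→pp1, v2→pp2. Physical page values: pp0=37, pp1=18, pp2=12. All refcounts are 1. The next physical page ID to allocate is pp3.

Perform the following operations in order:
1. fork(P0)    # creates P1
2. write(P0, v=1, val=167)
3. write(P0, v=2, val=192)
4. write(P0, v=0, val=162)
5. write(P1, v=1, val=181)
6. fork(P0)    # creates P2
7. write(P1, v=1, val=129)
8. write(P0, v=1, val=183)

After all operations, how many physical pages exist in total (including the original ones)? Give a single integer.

Op 1: fork(P0) -> P1. 3 ppages; refcounts: pp0:2 pp1:2 pp2:2
Op 2: write(P0, v1, 167). refcount(pp1)=2>1 -> COPY to pp3. 4 ppages; refcounts: pp0:2 pp1:1 pp2:2 pp3:1
Op 3: write(P0, v2, 192). refcount(pp2)=2>1 -> COPY to pp4. 5 ppages; refcounts: pp0:2 pp1:1 pp2:1 pp3:1 pp4:1
Op 4: write(P0, v0, 162). refcount(pp0)=2>1 -> COPY to pp5. 6 ppages; refcounts: pp0:1 pp1:1 pp2:1 pp3:1 pp4:1 pp5:1
Op 5: write(P1, v1, 181). refcount(pp1)=1 -> write in place. 6 ppages; refcounts: pp0:1 pp1:1 pp2:1 pp3:1 pp4:1 pp5:1
Op 6: fork(P0) -> P2. 6 ppages; refcounts: pp0:1 pp1:1 pp2:1 pp3:2 pp4:2 pp5:2
Op 7: write(P1, v1, 129). refcount(pp1)=1 -> write in place. 6 ppages; refcounts: pp0:1 pp1:1 pp2:1 pp3:2 pp4:2 pp5:2
Op 8: write(P0, v1, 183). refcount(pp3)=2>1 -> COPY to pp6. 7 ppages; refcounts: pp0:1 pp1:1 pp2:1 pp3:1 pp4:2 pp5:2 pp6:1

Answer: 7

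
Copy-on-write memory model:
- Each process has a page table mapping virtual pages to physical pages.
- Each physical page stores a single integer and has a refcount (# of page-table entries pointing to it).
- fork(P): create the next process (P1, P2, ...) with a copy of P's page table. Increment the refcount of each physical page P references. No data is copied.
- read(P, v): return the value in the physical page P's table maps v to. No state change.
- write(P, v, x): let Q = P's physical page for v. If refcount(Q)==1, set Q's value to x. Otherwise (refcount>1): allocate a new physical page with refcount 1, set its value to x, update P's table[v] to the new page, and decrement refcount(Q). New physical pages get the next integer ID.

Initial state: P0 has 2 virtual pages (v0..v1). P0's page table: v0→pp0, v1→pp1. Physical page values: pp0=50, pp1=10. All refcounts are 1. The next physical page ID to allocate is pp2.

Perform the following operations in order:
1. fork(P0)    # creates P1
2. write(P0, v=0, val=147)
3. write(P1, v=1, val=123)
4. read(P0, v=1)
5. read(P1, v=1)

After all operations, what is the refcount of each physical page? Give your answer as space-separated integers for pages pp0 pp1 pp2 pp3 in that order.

Op 1: fork(P0) -> P1. 2 ppages; refcounts: pp0:2 pp1:2
Op 2: write(P0, v0, 147). refcount(pp0)=2>1 -> COPY to pp2. 3 ppages; refcounts: pp0:1 pp1:2 pp2:1
Op 3: write(P1, v1, 123). refcount(pp1)=2>1 -> COPY to pp3. 4 ppages; refcounts: pp0:1 pp1:1 pp2:1 pp3:1
Op 4: read(P0, v1) -> 10. No state change.
Op 5: read(P1, v1) -> 123. No state change.

Answer: 1 1 1 1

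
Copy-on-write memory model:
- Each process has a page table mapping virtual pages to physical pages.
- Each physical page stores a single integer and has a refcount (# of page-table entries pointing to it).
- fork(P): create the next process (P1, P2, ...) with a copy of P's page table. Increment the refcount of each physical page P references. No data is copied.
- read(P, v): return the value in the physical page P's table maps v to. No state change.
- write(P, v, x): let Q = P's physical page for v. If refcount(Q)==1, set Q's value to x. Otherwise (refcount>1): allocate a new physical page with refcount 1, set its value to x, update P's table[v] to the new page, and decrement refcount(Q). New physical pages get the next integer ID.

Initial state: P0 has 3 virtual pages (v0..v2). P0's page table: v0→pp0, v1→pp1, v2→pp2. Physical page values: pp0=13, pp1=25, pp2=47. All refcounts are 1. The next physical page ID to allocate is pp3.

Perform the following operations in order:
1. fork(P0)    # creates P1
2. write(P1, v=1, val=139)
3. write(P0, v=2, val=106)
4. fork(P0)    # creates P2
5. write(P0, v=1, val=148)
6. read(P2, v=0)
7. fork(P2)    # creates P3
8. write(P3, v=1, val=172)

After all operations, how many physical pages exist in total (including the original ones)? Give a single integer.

Answer: 7

Derivation:
Op 1: fork(P0) -> P1. 3 ppages; refcounts: pp0:2 pp1:2 pp2:2
Op 2: write(P1, v1, 139). refcount(pp1)=2>1 -> COPY to pp3. 4 ppages; refcounts: pp0:2 pp1:1 pp2:2 pp3:1
Op 3: write(P0, v2, 106). refcount(pp2)=2>1 -> COPY to pp4. 5 ppages; refcounts: pp0:2 pp1:1 pp2:1 pp3:1 pp4:1
Op 4: fork(P0) -> P2. 5 ppages; refcounts: pp0:3 pp1:2 pp2:1 pp3:1 pp4:2
Op 5: write(P0, v1, 148). refcount(pp1)=2>1 -> COPY to pp5. 6 ppages; refcounts: pp0:3 pp1:1 pp2:1 pp3:1 pp4:2 pp5:1
Op 6: read(P2, v0) -> 13. No state change.
Op 7: fork(P2) -> P3. 6 ppages; refcounts: pp0:4 pp1:2 pp2:1 pp3:1 pp4:3 pp5:1
Op 8: write(P3, v1, 172). refcount(pp1)=2>1 -> COPY to pp6. 7 ppages; refcounts: pp0:4 pp1:1 pp2:1 pp3:1 pp4:3 pp5:1 pp6:1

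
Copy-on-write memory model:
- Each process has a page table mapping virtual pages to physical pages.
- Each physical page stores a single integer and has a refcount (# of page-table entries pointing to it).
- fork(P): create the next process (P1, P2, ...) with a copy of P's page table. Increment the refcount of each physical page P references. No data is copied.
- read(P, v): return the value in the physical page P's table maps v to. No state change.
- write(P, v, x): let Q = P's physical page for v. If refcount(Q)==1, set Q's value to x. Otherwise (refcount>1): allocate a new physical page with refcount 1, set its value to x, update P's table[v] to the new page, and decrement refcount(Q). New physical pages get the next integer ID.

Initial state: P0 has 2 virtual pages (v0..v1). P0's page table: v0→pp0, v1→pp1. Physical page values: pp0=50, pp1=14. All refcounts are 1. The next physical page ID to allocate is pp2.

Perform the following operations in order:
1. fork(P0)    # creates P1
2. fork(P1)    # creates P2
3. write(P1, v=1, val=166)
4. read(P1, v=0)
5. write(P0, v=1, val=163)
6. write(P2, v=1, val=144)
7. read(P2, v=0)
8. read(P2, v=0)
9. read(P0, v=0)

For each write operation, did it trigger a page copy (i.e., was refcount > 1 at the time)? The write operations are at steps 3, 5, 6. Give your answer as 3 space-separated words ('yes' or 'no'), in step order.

Op 1: fork(P0) -> P1. 2 ppages; refcounts: pp0:2 pp1:2
Op 2: fork(P1) -> P2. 2 ppages; refcounts: pp0:3 pp1:3
Op 3: write(P1, v1, 166). refcount(pp1)=3>1 -> COPY to pp2. 3 ppages; refcounts: pp0:3 pp1:2 pp2:1
Op 4: read(P1, v0) -> 50. No state change.
Op 5: write(P0, v1, 163). refcount(pp1)=2>1 -> COPY to pp3. 4 ppages; refcounts: pp0:3 pp1:1 pp2:1 pp3:1
Op 6: write(P2, v1, 144). refcount(pp1)=1 -> write in place. 4 ppages; refcounts: pp0:3 pp1:1 pp2:1 pp3:1
Op 7: read(P2, v0) -> 50. No state change.
Op 8: read(P2, v0) -> 50. No state change.
Op 9: read(P0, v0) -> 50. No state change.

yes yes no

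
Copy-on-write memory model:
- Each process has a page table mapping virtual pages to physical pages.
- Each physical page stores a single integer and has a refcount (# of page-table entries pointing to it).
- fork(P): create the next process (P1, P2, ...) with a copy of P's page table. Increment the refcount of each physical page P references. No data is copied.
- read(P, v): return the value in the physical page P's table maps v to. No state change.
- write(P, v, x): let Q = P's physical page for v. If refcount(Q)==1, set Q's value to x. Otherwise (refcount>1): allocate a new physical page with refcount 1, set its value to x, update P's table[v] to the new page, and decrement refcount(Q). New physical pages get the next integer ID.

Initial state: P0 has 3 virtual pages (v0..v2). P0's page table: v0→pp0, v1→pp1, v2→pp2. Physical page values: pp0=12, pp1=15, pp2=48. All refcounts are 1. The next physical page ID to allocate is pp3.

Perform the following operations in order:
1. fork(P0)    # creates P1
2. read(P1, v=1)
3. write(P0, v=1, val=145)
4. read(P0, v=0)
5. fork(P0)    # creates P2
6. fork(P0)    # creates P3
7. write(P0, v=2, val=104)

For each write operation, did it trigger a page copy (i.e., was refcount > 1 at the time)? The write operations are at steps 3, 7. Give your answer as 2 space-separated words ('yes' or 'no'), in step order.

Op 1: fork(P0) -> P1. 3 ppages; refcounts: pp0:2 pp1:2 pp2:2
Op 2: read(P1, v1) -> 15. No state change.
Op 3: write(P0, v1, 145). refcount(pp1)=2>1 -> COPY to pp3. 4 ppages; refcounts: pp0:2 pp1:1 pp2:2 pp3:1
Op 4: read(P0, v0) -> 12. No state change.
Op 5: fork(P0) -> P2. 4 ppages; refcounts: pp0:3 pp1:1 pp2:3 pp3:2
Op 6: fork(P0) -> P3. 4 ppages; refcounts: pp0:4 pp1:1 pp2:4 pp3:3
Op 7: write(P0, v2, 104). refcount(pp2)=4>1 -> COPY to pp4. 5 ppages; refcounts: pp0:4 pp1:1 pp2:3 pp3:3 pp4:1

yes yes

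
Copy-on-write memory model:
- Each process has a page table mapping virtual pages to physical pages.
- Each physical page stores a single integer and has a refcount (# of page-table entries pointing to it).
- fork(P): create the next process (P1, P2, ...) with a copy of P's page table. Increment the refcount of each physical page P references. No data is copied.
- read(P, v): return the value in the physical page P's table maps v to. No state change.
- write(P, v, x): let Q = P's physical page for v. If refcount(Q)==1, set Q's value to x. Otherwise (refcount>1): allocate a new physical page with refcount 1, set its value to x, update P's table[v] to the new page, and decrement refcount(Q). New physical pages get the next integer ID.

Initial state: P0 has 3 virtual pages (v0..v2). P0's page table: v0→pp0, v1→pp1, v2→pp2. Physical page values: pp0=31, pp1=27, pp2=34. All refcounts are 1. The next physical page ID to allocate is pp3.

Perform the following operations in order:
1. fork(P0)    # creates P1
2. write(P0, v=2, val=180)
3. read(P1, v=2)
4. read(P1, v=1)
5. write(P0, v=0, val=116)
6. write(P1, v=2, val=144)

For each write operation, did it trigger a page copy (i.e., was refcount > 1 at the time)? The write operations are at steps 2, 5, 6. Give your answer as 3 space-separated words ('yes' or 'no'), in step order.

Op 1: fork(P0) -> P1. 3 ppages; refcounts: pp0:2 pp1:2 pp2:2
Op 2: write(P0, v2, 180). refcount(pp2)=2>1 -> COPY to pp3. 4 ppages; refcounts: pp0:2 pp1:2 pp2:1 pp3:1
Op 3: read(P1, v2) -> 34. No state change.
Op 4: read(P1, v1) -> 27. No state change.
Op 5: write(P0, v0, 116). refcount(pp0)=2>1 -> COPY to pp4. 5 ppages; refcounts: pp0:1 pp1:2 pp2:1 pp3:1 pp4:1
Op 6: write(P1, v2, 144). refcount(pp2)=1 -> write in place. 5 ppages; refcounts: pp0:1 pp1:2 pp2:1 pp3:1 pp4:1

yes yes no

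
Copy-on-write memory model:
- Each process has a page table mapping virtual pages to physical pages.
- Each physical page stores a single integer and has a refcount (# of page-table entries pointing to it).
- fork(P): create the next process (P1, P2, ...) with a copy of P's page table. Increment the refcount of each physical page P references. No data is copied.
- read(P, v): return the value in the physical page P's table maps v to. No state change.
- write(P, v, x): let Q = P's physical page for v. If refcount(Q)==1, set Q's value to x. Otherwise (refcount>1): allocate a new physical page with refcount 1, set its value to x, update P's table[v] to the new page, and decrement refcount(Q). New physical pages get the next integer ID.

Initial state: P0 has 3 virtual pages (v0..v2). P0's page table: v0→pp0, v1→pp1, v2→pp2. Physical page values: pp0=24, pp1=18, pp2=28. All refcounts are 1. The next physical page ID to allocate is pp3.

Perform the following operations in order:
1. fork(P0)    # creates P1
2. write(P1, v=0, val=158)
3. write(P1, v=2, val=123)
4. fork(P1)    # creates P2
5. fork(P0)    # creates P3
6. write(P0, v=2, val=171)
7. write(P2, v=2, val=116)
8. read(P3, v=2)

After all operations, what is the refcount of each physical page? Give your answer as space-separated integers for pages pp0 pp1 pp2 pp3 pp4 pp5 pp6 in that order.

Op 1: fork(P0) -> P1. 3 ppages; refcounts: pp0:2 pp1:2 pp2:2
Op 2: write(P1, v0, 158). refcount(pp0)=2>1 -> COPY to pp3. 4 ppages; refcounts: pp0:1 pp1:2 pp2:2 pp3:1
Op 3: write(P1, v2, 123). refcount(pp2)=2>1 -> COPY to pp4. 5 ppages; refcounts: pp0:1 pp1:2 pp2:1 pp3:1 pp4:1
Op 4: fork(P1) -> P2. 5 ppages; refcounts: pp0:1 pp1:3 pp2:1 pp3:2 pp4:2
Op 5: fork(P0) -> P3. 5 ppages; refcounts: pp0:2 pp1:4 pp2:2 pp3:2 pp4:2
Op 6: write(P0, v2, 171). refcount(pp2)=2>1 -> COPY to pp5. 6 ppages; refcounts: pp0:2 pp1:4 pp2:1 pp3:2 pp4:2 pp5:1
Op 7: write(P2, v2, 116). refcount(pp4)=2>1 -> COPY to pp6. 7 ppages; refcounts: pp0:2 pp1:4 pp2:1 pp3:2 pp4:1 pp5:1 pp6:1
Op 8: read(P3, v2) -> 28. No state change.

Answer: 2 4 1 2 1 1 1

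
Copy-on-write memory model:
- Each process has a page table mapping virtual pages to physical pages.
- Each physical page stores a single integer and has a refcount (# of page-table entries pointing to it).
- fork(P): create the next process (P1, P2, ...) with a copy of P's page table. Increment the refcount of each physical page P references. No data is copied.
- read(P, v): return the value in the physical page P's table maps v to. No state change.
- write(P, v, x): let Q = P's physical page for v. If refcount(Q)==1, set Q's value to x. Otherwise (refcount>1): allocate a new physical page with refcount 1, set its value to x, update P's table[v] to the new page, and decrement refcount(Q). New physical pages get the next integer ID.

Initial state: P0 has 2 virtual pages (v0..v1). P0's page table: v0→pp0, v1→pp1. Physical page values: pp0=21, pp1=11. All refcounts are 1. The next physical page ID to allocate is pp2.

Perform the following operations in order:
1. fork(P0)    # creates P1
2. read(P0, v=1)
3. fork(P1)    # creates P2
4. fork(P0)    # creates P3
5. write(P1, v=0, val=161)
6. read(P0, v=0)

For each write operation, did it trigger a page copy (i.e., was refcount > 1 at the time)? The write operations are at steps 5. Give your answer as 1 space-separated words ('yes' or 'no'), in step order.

Op 1: fork(P0) -> P1. 2 ppages; refcounts: pp0:2 pp1:2
Op 2: read(P0, v1) -> 11. No state change.
Op 3: fork(P1) -> P2. 2 ppages; refcounts: pp0:3 pp1:3
Op 4: fork(P0) -> P3. 2 ppages; refcounts: pp0:4 pp1:4
Op 5: write(P1, v0, 161). refcount(pp0)=4>1 -> COPY to pp2. 3 ppages; refcounts: pp0:3 pp1:4 pp2:1
Op 6: read(P0, v0) -> 21. No state change.

yes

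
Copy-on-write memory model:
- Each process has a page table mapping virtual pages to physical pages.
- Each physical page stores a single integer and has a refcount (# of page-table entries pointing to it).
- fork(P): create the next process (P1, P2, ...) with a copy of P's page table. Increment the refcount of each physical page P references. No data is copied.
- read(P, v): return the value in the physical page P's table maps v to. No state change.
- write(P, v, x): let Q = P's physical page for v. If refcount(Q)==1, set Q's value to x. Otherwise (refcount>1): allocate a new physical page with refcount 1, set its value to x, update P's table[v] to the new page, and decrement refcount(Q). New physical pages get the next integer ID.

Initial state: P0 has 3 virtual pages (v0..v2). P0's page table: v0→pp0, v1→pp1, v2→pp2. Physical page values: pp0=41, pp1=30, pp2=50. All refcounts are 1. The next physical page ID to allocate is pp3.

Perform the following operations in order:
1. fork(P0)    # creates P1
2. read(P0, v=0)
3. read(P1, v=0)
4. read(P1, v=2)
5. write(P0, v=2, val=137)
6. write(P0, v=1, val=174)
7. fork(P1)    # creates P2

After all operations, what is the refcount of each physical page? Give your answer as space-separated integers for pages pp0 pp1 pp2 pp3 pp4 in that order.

Answer: 3 2 2 1 1

Derivation:
Op 1: fork(P0) -> P1. 3 ppages; refcounts: pp0:2 pp1:2 pp2:2
Op 2: read(P0, v0) -> 41. No state change.
Op 3: read(P1, v0) -> 41. No state change.
Op 4: read(P1, v2) -> 50. No state change.
Op 5: write(P0, v2, 137). refcount(pp2)=2>1 -> COPY to pp3. 4 ppages; refcounts: pp0:2 pp1:2 pp2:1 pp3:1
Op 6: write(P0, v1, 174). refcount(pp1)=2>1 -> COPY to pp4. 5 ppages; refcounts: pp0:2 pp1:1 pp2:1 pp3:1 pp4:1
Op 7: fork(P1) -> P2. 5 ppages; refcounts: pp0:3 pp1:2 pp2:2 pp3:1 pp4:1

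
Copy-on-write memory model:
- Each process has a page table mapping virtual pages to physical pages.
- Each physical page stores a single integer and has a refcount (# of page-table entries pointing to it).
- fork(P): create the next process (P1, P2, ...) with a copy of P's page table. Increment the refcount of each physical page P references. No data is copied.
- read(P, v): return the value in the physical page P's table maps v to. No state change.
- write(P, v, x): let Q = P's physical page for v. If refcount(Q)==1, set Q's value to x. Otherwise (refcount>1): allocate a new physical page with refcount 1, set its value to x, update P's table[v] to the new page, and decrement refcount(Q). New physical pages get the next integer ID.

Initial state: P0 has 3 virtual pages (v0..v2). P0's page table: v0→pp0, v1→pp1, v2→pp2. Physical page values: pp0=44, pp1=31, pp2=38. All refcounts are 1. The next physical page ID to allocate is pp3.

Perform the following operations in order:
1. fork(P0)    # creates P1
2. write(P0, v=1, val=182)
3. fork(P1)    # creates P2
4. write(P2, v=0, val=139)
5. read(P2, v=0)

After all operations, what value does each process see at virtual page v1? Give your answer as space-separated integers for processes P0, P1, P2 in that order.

Op 1: fork(P0) -> P1. 3 ppages; refcounts: pp0:2 pp1:2 pp2:2
Op 2: write(P0, v1, 182). refcount(pp1)=2>1 -> COPY to pp3. 4 ppages; refcounts: pp0:2 pp1:1 pp2:2 pp3:1
Op 3: fork(P1) -> P2. 4 ppages; refcounts: pp0:3 pp1:2 pp2:3 pp3:1
Op 4: write(P2, v0, 139). refcount(pp0)=3>1 -> COPY to pp4. 5 ppages; refcounts: pp0:2 pp1:2 pp2:3 pp3:1 pp4:1
Op 5: read(P2, v0) -> 139. No state change.
P0: v1 -> pp3 = 182
P1: v1 -> pp1 = 31
P2: v1 -> pp1 = 31

Answer: 182 31 31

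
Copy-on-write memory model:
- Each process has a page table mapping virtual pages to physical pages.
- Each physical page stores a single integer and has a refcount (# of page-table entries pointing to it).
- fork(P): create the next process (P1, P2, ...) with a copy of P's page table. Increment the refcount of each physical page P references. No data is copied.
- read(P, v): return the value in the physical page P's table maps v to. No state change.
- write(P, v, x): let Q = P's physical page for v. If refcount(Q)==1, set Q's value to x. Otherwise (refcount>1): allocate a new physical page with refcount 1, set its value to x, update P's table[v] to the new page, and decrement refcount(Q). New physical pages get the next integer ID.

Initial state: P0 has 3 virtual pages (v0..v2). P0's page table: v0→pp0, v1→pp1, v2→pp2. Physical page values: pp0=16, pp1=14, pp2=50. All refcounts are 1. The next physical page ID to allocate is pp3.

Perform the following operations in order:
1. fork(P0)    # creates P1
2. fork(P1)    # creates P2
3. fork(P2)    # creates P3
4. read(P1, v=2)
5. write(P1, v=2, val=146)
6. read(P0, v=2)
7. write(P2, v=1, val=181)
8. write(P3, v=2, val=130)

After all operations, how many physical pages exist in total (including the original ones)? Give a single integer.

Op 1: fork(P0) -> P1. 3 ppages; refcounts: pp0:2 pp1:2 pp2:2
Op 2: fork(P1) -> P2. 3 ppages; refcounts: pp0:3 pp1:3 pp2:3
Op 3: fork(P2) -> P3. 3 ppages; refcounts: pp0:4 pp1:4 pp2:4
Op 4: read(P1, v2) -> 50. No state change.
Op 5: write(P1, v2, 146). refcount(pp2)=4>1 -> COPY to pp3. 4 ppages; refcounts: pp0:4 pp1:4 pp2:3 pp3:1
Op 6: read(P0, v2) -> 50. No state change.
Op 7: write(P2, v1, 181). refcount(pp1)=4>1 -> COPY to pp4. 5 ppages; refcounts: pp0:4 pp1:3 pp2:3 pp3:1 pp4:1
Op 8: write(P3, v2, 130). refcount(pp2)=3>1 -> COPY to pp5. 6 ppages; refcounts: pp0:4 pp1:3 pp2:2 pp3:1 pp4:1 pp5:1

Answer: 6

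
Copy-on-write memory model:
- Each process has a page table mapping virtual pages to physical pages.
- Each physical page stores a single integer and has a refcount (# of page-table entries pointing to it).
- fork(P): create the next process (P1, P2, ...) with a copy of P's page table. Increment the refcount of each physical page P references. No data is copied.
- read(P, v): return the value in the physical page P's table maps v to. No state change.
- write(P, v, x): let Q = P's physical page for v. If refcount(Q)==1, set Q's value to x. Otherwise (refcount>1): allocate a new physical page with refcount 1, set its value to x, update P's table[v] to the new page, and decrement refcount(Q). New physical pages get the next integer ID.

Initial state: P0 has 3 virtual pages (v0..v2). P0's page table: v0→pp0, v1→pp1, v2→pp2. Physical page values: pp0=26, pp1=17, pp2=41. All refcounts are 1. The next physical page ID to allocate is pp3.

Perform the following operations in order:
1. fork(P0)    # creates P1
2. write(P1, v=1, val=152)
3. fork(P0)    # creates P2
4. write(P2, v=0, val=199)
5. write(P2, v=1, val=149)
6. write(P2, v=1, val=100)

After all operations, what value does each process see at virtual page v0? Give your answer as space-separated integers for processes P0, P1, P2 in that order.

Op 1: fork(P0) -> P1. 3 ppages; refcounts: pp0:2 pp1:2 pp2:2
Op 2: write(P1, v1, 152). refcount(pp1)=2>1 -> COPY to pp3. 4 ppages; refcounts: pp0:2 pp1:1 pp2:2 pp3:1
Op 3: fork(P0) -> P2. 4 ppages; refcounts: pp0:3 pp1:2 pp2:3 pp3:1
Op 4: write(P2, v0, 199). refcount(pp0)=3>1 -> COPY to pp4. 5 ppages; refcounts: pp0:2 pp1:2 pp2:3 pp3:1 pp4:1
Op 5: write(P2, v1, 149). refcount(pp1)=2>1 -> COPY to pp5. 6 ppages; refcounts: pp0:2 pp1:1 pp2:3 pp3:1 pp4:1 pp5:1
Op 6: write(P2, v1, 100). refcount(pp5)=1 -> write in place. 6 ppages; refcounts: pp0:2 pp1:1 pp2:3 pp3:1 pp4:1 pp5:1
P0: v0 -> pp0 = 26
P1: v0 -> pp0 = 26
P2: v0 -> pp4 = 199

Answer: 26 26 199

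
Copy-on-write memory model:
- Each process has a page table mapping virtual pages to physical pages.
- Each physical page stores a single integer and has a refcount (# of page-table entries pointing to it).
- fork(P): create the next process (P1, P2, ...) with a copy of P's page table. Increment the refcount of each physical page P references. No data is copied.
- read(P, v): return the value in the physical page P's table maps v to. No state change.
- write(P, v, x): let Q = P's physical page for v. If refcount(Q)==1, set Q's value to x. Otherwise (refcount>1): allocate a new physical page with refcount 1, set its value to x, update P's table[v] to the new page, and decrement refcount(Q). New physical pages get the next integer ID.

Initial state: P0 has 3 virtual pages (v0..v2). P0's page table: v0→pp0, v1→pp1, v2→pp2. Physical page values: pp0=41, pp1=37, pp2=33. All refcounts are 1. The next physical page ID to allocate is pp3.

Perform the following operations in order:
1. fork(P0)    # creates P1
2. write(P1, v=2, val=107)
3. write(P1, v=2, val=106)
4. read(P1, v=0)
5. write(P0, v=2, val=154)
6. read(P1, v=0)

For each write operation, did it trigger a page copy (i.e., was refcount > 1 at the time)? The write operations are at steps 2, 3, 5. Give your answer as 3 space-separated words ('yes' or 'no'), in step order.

Op 1: fork(P0) -> P1. 3 ppages; refcounts: pp0:2 pp1:2 pp2:2
Op 2: write(P1, v2, 107). refcount(pp2)=2>1 -> COPY to pp3. 4 ppages; refcounts: pp0:2 pp1:2 pp2:1 pp3:1
Op 3: write(P1, v2, 106). refcount(pp3)=1 -> write in place. 4 ppages; refcounts: pp0:2 pp1:2 pp2:1 pp3:1
Op 4: read(P1, v0) -> 41. No state change.
Op 5: write(P0, v2, 154). refcount(pp2)=1 -> write in place. 4 ppages; refcounts: pp0:2 pp1:2 pp2:1 pp3:1
Op 6: read(P1, v0) -> 41. No state change.

yes no no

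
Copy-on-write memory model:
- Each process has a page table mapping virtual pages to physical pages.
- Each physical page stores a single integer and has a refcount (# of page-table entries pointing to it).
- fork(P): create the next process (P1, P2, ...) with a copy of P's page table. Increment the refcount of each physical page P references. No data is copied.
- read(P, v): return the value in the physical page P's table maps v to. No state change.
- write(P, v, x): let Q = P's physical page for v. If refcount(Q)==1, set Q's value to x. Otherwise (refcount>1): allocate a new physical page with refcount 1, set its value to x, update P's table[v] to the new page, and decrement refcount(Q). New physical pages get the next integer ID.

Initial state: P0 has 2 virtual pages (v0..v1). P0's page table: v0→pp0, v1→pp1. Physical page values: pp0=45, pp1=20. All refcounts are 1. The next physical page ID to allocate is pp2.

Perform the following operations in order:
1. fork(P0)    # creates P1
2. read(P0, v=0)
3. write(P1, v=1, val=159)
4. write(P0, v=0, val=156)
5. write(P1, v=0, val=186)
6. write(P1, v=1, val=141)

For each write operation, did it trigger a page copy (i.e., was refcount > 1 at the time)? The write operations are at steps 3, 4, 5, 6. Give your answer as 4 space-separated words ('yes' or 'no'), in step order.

Op 1: fork(P0) -> P1. 2 ppages; refcounts: pp0:2 pp1:2
Op 2: read(P0, v0) -> 45. No state change.
Op 3: write(P1, v1, 159). refcount(pp1)=2>1 -> COPY to pp2. 3 ppages; refcounts: pp0:2 pp1:1 pp2:1
Op 4: write(P0, v0, 156). refcount(pp0)=2>1 -> COPY to pp3. 4 ppages; refcounts: pp0:1 pp1:1 pp2:1 pp3:1
Op 5: write(P1, v0, 186). refcount(pp0)=1 -> write in place. 4 ppages; refcounts: pp0:1 pp1:1 pp2:1 pp3:1
Op 6: write(P1, v1, 141). refcount(pp2)=1 -> write in place. 4 ppages; refcounts: pp0:1 pp1:1 pp2:1 pp3:1

yes yes no no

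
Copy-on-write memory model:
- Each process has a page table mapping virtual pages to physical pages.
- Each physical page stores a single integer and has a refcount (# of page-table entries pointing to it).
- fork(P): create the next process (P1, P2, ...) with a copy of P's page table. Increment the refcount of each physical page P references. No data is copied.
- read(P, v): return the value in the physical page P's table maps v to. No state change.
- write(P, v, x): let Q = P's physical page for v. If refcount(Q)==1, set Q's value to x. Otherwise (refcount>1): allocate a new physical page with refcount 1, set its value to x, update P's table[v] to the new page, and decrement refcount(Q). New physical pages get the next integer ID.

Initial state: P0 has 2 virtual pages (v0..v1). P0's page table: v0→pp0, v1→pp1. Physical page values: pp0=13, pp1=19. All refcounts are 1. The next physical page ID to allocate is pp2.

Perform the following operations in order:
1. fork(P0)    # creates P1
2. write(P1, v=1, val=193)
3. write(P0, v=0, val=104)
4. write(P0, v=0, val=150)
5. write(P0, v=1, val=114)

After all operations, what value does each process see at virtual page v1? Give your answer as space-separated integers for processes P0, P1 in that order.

Answer: 114 193

Derivation:
Op 1: fork(P0) -> P1. 2 ppages; refcounts: pp0:2 pp1:2
Op 2: write(P1, v1, 193). refcount(pp1)=2>1 -> COPY to pp2. 3 ppages; refcounts: pp0:2 pp1:1 pp2:1
Op 3: write(P0, v0, 104). refcount(pp0)=2>1 -> COPY to pp3. 4 ppages; refcounts: pp0:1 pp1:1 pp2:1 pp3:1
Op 4: write(P0, v0, 150). refcount(pp3)=1 -> write in place. 4 ppages; refcounts: pp0:1 pp1:1 pp2:1 pp3:1
Op 5: write(P0, v1, 114). refcount(pp1)=1 -> write in place. 4 ppages; refcounts: pp0:1 pp1:1 pp2:1 pp3:1
P0: v1 -> pp1 = 114
P1: v1 -> pp2 = 193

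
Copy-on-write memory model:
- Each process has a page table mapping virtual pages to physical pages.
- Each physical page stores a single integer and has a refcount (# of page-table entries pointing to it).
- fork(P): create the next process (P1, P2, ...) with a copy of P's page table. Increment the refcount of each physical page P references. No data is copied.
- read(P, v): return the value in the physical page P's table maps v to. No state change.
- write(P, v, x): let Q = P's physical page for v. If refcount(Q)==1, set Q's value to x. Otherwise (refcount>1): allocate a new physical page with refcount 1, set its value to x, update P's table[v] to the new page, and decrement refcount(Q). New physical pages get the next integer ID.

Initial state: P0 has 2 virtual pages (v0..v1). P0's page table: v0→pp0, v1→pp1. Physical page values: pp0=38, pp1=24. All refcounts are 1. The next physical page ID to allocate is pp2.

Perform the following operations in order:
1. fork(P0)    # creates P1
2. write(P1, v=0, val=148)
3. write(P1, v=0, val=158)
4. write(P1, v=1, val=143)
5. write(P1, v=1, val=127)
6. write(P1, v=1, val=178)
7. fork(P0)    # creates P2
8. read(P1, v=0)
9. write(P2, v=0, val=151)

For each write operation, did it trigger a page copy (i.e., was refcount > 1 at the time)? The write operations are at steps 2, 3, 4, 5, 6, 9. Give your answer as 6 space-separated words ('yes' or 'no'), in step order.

Op 1: fork(P0) -> P1. 2 ppages; refcounts: pp0:2 pp1:2
Op 2: write(P1, v0, 148). refcount(pp0)=2>1 -> COPY to pp2. 3 ppages; refcounts: pp0:1 pp1:2 pp2:1
Op 3: write(P1, v0, 158). refcount(pp2)=1 -> write in place. 3 ppages; refcounts: pp0:1 pp1:2 pp2:1
Op 4: write(P1, v1, 143). refcount(pp1)=2>1 -> COPY to pp3. 4 ppages; refcounts: pp0:1 pp1:1 pp2:1 pp3:1
Op 5: write(P1, v1, 127). refcount(pp3)=1 -> write in place. 4 ppages; refcounts: pp0:1 pp1:1 pp2:1 pp3:1
Op 6: write(P1, v1, 178). refcount(pp3)=1 -> write in place. 4 ppages; refcounts: pp0:1 pp1:1 pp2:1 pp3:1
Op 7: fork(P0) -> P2. 4 ppages; refcounts: pp0:2 pp1:2 pp2:1 pp3:1
Op 8: read(P1, v0) -> 158. No state change.
Op 9: write(P2, v0, 151). refcount(pp0)=2>1 -> COPY to pp4. 5 ppages; refcounts: pp0:1 pp1:2 pp2:1 pp3:1 pp4:1

yes no yes no no yes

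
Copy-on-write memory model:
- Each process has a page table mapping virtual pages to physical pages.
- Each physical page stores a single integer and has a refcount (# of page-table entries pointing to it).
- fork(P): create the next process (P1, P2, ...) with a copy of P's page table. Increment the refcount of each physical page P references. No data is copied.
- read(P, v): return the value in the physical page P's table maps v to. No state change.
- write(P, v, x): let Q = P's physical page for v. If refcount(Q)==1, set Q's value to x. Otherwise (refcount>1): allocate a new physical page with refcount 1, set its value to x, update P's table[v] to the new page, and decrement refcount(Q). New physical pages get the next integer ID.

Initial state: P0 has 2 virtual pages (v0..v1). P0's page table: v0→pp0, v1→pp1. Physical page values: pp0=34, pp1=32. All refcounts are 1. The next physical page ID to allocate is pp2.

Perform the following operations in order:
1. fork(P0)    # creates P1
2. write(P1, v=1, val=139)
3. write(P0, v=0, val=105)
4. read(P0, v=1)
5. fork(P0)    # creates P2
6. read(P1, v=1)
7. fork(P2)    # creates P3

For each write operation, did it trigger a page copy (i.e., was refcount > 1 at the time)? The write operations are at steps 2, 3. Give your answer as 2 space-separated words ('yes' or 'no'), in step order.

Op 1: fork(P0) -> P1. 2 ppages; refcounts: pp0:2 pp1:2
Op 2: write(P1, v1, 139). refcount(pp1)=2>1 -> COPY to pp2. 3 ppages; refcounts: pp0:2 pp1:1 pp2:1
Op 3: write(P0, v0, 105). refcount(pp0)=2>1 -> COPY to pp3. 4 ppages; refcounts: pp0:1 pp1:1 pp2:1 pp3:1
Op 4: read(P0, v1) -> 32. No state change.
Op 5: fork(P0) -> P2. 4 ppages; refcounts: pp0:1 pp1:2 pp2:1 pp3:2
Op 6: read(P1, v1) -> 139. No state change.
Op 7: fork(P2) -> P3. 4 ppages; refcounts: pp0:1 pp1:3 pp2:1 pp3:3

yes yes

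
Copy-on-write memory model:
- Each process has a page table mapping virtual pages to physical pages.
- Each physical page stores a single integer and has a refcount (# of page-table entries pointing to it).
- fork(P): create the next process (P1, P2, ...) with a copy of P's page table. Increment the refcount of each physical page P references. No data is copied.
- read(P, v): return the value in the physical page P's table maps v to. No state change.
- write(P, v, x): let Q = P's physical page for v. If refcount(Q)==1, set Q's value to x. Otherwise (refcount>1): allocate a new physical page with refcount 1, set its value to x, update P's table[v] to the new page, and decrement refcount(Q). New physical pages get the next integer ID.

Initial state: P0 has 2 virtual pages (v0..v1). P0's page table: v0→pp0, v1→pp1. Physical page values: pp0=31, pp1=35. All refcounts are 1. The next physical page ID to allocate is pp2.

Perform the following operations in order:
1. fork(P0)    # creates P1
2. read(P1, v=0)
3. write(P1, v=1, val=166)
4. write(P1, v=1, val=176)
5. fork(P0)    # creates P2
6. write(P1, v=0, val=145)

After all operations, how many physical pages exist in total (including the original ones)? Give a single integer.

Op 1: fork(P0) -> P1. 2 ppages; refcounts: pp0:2 pp1:2
Op 2: read(P1, v0) -> 31. No state change.
Op 3: write(P1, v1, 166). refcount(pp1)=2>1 -> COPY to pp2. 3 ppages; refcounts: pp0:2 pp1:1 pp2:1
Op 4: write(P1, v1, 176). refcount(pp2)=1 -> write in place. 3 ppages; refcounts: pp0:2 pp1:1 pp2:1
Op 5: fork(P0) -> P2. 3 ppages; refcounts: pp0:3 pp1:2 pp2:1
Op 6: write(P1, v0, 145). refcount(pp0)=3>1 -> COPY to pp3. 4 ppages; refcounts: pp0:2 pp1:2 pp2:1 pp3:1

Answer: 4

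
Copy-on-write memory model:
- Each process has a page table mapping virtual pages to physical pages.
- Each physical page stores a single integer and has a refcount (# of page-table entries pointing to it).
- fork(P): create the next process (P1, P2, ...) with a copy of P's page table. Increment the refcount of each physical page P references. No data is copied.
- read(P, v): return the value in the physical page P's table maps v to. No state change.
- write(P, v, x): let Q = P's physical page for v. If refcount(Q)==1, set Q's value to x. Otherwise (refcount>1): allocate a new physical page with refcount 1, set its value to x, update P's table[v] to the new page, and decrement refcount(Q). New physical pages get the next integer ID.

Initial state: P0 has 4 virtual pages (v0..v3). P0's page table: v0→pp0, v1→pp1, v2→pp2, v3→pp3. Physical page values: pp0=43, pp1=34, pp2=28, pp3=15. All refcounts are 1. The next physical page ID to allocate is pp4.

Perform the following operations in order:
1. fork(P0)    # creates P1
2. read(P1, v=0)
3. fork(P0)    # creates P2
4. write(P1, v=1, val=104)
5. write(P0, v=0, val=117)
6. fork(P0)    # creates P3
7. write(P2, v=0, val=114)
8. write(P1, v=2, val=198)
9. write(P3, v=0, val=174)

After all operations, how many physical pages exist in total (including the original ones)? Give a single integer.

Op 1: fork(P0) -> P1. 4 ppages; refcounts: pp0:2 pp1:2 pp2:2 pp3:2
Op 2: read(P1, v0) -> 43. No state change.
Op 3: fork(P0) -> P2. 4 ppages; refcounts: pp0:3 pp1:3 pp2:3 pp3:3
Op 4: write(P1, v1, 104). refcount(pp1)=3>1 -> COPY to pp4. 5 ppages; refcounts: pp0:3 pp1:2 pp2:3 pp3:3 pp4:1
Op 5: write(P0, v0, 117). refcount(pp0)=3>1 -> COPY to pp5. 6 ppages; refcounts: pp0:2 pp1:2 pp2:3 pp3:3 pp4:1 pp5:1
Op 6: fork(P0) -> P3. 6 ppages; refcounts: pp0:2 pp1:3 pp2:4 pp3:4 pp4:1 pp5:2
Op 7: write(P2, v0, 114). refcount(pp0)=2>1 -> COPY to pp6. 7 ppages; refcounts: pp0:1 pp1:3 pp2:4 pp3:4 pp4:1 pp5:2 pp6:1
Op 8: write(P1, v2, 198). refcount(pp2)=4>1 -> COPY to pp7. 8 ppages; refcounts: pp0:1 pp1:3 pp2:3 pp3:4 pp4:1 pp5:2 pp6:1 pp7:1
Op 9: write(P3, v0, 174). refcount(pp5)=2>1 -> COPY to pp8. 9 ppages; refcounts: pp0:1 pp1:3 pp2:3 pp3:4 pp4:1 pp5:1 pp6:1 pp7:1 pp8:1

Answer: 9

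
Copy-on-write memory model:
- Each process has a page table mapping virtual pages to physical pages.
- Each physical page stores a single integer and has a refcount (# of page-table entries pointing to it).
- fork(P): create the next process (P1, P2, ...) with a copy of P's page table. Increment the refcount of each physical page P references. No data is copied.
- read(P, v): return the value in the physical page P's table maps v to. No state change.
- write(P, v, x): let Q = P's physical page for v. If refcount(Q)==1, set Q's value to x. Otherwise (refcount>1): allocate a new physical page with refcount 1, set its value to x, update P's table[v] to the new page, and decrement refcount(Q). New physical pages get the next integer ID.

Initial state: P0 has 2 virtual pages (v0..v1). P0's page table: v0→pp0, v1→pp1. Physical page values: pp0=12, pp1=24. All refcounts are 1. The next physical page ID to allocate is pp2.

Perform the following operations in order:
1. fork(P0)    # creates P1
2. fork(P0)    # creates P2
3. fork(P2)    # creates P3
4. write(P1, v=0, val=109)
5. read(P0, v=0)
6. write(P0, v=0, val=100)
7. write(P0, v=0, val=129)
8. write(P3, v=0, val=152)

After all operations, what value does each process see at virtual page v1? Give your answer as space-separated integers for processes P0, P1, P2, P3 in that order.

Op 1: fork(P0) -> P1. 2 ppages; refcounts: pp0:2 pp1:2
Op 2: fork(P0) -> P2. 2 ppages; refcounts: pp0:3 pp1:3
Op 3: fork(P2) -> P3. 2 ppages; refcounts: pp0:4 pp1:4
Op 4: write(P1, v0, 109). refcount(pp0)=4>1 -> COPY to pp2. 3 ppages; refcounts: pp0:3 pp1:4 pp2:1
Op 5: read(P0, v0) -> 12. No state change.
Op 6: write(P0, v0, 100). refcount(pp0)=3>1 -> COPY to pp3. 4 ppages; refcounts: pp0:2 pp1:4 pp2:1 pp3:1
Op 7: write(P0, v0, 129). refcount(pp3)=1 -> write in place. 4 ppages; refcounts: pp0:2 pp1:4 pp2:1 pp3:1
Op 8: write(P3, v0, 152). refcount(pp0)=2>1 -> COPY to pp4. 5 ppages; refcounts: pp0:1 pp1:4 pp2:1 pp3:1 pp4:1
P0: v1 -> pp1 = 24
P1: v1 -> pp1 = 24
P2: v1 -> pp1 = 24
P3: v1 -> pp1 = 24

Answer: 24 24 24 24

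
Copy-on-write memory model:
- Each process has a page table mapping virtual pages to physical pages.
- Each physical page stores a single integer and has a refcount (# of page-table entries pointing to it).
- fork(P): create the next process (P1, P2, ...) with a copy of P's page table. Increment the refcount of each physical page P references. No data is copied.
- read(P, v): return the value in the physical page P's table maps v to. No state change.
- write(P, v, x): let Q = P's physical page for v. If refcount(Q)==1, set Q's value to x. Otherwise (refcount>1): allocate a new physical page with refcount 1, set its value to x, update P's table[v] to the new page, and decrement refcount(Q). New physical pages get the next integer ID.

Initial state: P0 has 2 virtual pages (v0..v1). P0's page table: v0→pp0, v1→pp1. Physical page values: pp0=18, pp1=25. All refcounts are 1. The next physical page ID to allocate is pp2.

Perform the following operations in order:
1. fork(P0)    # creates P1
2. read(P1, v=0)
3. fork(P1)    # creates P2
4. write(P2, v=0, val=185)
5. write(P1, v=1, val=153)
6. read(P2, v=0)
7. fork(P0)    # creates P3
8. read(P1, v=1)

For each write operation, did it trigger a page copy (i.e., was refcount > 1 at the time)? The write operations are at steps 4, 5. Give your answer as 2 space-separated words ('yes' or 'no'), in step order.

Op 1: fork(P0) -> P1. 2 ppages; refcounts: pp0:2 pp1:2
Op 2: read(P1, v0) -> 18. No state change.
Op 3: fork(P1) -> P2. 2 ppages; refcounts: pp0:3 pp1:3
Op 4: write(P2, v0, 185). refcount(pp0)=3>1 -> COPY to pp2. 3 ppages; refcounts: pp0:2 pp1:3 pp2:1
Op 5: write(P1, v1, 153). refcount(pp1)=3>1 -> COPY to pp3. 4 ppages; refcounts: pp0:2 pp1:2 pp2:1 pp3:1
Op 6: read(P2, v0) -> 185. No state change.
Op 7: fork(P0) -> P3. 4 ppages; refcounts: pp0:3 pp1:3 pp2:1 pp3:1
Op 8: read(P1, v1) -> 153. No state change.

yes yes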